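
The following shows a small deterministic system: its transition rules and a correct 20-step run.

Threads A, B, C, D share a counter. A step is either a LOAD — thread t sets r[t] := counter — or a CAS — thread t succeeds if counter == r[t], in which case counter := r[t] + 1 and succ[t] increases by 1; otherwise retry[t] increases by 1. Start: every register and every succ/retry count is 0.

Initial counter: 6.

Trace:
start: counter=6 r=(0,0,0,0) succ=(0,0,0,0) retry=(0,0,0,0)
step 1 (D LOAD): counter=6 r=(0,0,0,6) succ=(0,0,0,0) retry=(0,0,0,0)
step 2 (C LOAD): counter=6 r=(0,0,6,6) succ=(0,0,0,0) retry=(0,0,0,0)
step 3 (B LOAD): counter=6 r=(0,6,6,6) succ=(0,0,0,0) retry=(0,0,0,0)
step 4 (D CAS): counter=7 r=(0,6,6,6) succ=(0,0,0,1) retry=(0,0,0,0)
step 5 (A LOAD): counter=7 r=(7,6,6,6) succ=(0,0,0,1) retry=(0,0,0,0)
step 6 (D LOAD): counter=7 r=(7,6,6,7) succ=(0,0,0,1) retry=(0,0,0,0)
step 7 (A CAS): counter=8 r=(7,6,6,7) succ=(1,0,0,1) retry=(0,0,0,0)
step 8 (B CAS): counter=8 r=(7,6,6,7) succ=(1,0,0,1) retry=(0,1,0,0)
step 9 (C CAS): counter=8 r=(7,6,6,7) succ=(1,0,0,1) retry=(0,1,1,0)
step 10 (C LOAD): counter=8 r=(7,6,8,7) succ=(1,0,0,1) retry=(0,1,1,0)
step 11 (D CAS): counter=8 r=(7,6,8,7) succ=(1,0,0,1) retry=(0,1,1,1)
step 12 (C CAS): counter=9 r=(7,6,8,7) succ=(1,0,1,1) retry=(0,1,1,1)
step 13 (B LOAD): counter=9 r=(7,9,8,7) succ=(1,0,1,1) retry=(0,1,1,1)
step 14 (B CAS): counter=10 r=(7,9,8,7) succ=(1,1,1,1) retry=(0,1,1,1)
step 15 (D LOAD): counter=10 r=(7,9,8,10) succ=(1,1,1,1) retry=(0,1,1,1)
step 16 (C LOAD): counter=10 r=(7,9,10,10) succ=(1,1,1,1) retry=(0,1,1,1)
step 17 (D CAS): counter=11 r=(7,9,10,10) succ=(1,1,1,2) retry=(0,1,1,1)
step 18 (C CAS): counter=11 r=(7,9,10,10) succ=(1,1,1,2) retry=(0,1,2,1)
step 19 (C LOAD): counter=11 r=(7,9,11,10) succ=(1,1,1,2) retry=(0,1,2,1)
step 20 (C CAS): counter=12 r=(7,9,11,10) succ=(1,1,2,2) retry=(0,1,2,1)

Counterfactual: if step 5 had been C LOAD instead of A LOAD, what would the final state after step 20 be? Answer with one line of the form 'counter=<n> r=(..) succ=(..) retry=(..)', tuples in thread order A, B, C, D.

(re-executing from step 5 with the substitution; state before step 5: counter=7 r=(0,6,6,6) succ=(0,0,0,1) retry=(0,0,0,0))
step 5 (C LOAD): counter=7 r=(0,6,7,6) succ=(0,0,0,1) retry=(0,0,0,0)
step 6 (D LOAD): counter=7 r=(0,6,7,7) succ=(0,0,0,1) retry=(0,0,0,0)
step 7 (A CAS): counter=7 r=(0,6,7,7) succ=(0,0,0,1) retry=(1,0,0,0)
step 8 (B CAS): counter=7 r=(0,6,7,7) succ=(0,0,0,1) retry=(1,1,0,0)
step 9 (C CAS): counter=8 r=(0,6,7,7) succ=(0,0,1,1) retry=(1,1,0,0)
step 10 (C LOAD): counter=8 r=(0,6,8,7) succ=(0,0,1,1) retry=(1,1,0,0)
step 11 (D CAS): counter=8 r=(0,6,8,7) succ=(0,0,1,1) retry=(1,1,0,1)
step 12 (C CAS): counter=9 r=(0,6,8,7) succ=(0,0,2,1) retry=(1,1,0,1)
step 13 (B LOAD): counter=9 r=(0,9,8,7) succ=(0,0,2,1) retry=(1,1,0,1)
step 14 (B CAS): counter=10 r=(0,9,8,7) succ=(0,1,2,1) retry=(1,1,0,1)
step 15 (D LOAD): counter=10 r=(0,9,8,10) succ=(0,1,2,1) retry=(1,1,0,1)
step 16 (C LOAD): counter=10 r=(0,9,10,10) succ=(0,1,2,1) retry=(1,1,0,1)
step 17 (D CAS): counter=11 r=(0,9,10,10) succ=(0,1,2,2) retry=(1,1,0,1)
step 18 (C CAS): counter=11 r=(0,9,10,10) succ=(0,1,2,2) retry=(1,1,1,1)
step 19 (C LOAD): counter=11 r=(0,9,11,10) succ=(0,1,2,2) retry=(1,1,1,1)
step 20 (C CAS): counter=12 r=(0,9,11,10) succ=(0,1,3,2) retry=(1,1,1,1)

counter=12 r=(0,9,11,10) succ=(0,1,3,2) retry=(1,1,1,1)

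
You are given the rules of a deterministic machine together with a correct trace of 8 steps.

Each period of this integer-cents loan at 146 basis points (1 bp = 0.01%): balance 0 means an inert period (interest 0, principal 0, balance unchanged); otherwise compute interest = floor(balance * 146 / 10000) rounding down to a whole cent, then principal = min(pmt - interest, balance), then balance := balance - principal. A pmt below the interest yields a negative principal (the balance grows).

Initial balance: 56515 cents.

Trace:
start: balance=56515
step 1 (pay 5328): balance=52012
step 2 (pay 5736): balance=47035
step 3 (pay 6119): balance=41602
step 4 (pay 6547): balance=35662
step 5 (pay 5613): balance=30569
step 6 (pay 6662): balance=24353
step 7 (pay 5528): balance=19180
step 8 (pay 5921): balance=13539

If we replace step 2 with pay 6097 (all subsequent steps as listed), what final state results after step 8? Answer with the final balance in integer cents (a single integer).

13145

(re-executing from step 2 with the substitution; state before step 2: balance=52012)
step 2 (pay 6097): balance=46674
step 3 (pay 6119): balance=41236
step 4 (pay 6547): balance=35291
step 5 (pay 5613): balance=30193
step 6 (pay 6662): balance=23971
step 7 (pay 5528): balance=18792
step 8 (pay 5921): balance=13145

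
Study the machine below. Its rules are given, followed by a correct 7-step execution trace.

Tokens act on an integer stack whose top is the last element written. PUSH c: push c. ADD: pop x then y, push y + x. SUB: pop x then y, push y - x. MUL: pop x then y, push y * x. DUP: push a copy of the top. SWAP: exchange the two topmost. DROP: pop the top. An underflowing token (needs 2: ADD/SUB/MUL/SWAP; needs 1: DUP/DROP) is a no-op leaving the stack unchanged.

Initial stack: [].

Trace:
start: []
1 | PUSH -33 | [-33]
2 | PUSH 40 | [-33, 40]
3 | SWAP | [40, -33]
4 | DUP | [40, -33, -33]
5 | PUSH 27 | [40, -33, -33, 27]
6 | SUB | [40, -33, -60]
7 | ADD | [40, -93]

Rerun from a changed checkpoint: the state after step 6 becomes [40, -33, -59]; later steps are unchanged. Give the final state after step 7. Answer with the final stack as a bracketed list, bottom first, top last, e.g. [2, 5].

[40, -92]

state after step 6 := [40, -33, -59]
7 | ADD | [40, -92]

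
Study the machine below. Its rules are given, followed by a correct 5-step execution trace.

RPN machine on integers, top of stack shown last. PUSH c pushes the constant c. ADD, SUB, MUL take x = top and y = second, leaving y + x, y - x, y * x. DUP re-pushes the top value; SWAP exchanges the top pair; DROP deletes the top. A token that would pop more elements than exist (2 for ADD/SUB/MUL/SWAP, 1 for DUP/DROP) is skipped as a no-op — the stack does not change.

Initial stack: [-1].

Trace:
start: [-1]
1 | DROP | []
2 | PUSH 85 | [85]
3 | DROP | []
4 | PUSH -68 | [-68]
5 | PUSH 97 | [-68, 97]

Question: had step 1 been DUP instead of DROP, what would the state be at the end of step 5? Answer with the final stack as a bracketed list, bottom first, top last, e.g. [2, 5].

[-1, -1, -68, 97]

(re-executing from step 1 with the substitution; state before step 1: [-1])
1 | DUP | [-1, -1]
2 | PUSH 85 | [-1, -1, 85]
3 | DROP | [-1, -1]
4 | PUSH -68 | [-1, -1, -68]
5 | PUSH 97 | [-1, -1, -68, 97]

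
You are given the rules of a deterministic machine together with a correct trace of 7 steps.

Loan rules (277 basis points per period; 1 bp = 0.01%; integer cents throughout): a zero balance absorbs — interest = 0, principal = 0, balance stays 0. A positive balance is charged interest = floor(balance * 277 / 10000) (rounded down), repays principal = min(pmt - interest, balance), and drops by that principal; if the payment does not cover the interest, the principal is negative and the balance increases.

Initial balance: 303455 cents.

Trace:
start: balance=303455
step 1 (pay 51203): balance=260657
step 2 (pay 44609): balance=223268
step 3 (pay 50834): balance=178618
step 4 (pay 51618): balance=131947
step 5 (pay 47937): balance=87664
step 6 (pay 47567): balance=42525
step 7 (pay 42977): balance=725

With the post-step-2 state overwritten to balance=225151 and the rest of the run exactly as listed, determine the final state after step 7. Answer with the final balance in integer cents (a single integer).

state after step 2 := balance=225151
step 3 (pay 50834): balance=180553
step 4 (pay 51618): balance=133936
step 5 (pay 47937): balance=89709
step 6 (pay 47567): balance=44626
step 7 (pay 42977): balance=2885

2885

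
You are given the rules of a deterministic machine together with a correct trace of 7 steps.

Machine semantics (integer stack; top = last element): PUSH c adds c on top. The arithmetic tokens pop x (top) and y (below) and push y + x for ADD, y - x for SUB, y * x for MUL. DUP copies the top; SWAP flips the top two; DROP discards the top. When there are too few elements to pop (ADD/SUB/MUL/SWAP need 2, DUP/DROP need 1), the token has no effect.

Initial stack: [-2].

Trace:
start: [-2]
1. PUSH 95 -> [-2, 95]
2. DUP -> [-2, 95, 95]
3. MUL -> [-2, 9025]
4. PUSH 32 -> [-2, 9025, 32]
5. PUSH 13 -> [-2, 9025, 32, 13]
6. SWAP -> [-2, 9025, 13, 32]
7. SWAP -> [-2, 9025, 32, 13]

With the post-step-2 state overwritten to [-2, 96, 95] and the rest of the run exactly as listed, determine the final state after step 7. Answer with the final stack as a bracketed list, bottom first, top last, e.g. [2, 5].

[-2, 9120, 32, 13]

state after step 2 := [-2, 96, 95]
3. MUL -> [-2, 9120]
4. PUSH 32 -> [-2, 9120, 32]
5. PUSH 13 -> [-2, 9120, 32, 13]
6. SWAP -> [-2, 9120, 13, 32]
7. SWAP -> [-2, 9120, 32, 13]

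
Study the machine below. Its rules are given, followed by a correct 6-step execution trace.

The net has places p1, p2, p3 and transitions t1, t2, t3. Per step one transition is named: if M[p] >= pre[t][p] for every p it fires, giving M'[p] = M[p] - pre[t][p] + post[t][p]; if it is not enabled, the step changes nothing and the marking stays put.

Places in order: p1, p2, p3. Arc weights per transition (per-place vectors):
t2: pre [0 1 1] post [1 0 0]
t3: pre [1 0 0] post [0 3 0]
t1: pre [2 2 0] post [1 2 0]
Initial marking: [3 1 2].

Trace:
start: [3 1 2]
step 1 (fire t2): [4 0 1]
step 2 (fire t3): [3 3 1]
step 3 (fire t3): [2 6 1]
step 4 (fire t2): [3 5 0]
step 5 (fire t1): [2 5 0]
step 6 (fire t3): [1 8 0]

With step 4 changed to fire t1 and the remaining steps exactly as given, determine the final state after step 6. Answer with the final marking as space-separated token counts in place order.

(re-executing from step 4 with the substitution; state before step 4: [2 6 1])
step 4 (fire t1): [1 6 1]
step 5 (fire t1): [1 6 1]
step 6 (fire t3): [0 9 1]

0 9 1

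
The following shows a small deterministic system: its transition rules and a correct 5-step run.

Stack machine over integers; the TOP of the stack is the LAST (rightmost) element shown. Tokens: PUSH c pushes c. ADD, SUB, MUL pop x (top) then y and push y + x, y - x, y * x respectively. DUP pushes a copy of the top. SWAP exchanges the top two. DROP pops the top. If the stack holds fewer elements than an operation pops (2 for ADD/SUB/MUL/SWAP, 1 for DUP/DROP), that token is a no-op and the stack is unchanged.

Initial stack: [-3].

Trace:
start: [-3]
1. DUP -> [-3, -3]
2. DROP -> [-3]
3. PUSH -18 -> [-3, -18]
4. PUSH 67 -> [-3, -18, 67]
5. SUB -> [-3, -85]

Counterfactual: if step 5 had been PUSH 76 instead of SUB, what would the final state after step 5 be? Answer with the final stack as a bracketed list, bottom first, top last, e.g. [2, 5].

[-3, -18, 67, 76]

(re-executing from step 5 with the substitution; state before step 5: [-3, -18, 67])
5. PUSH 76 -> [-3, -18, 67, 76]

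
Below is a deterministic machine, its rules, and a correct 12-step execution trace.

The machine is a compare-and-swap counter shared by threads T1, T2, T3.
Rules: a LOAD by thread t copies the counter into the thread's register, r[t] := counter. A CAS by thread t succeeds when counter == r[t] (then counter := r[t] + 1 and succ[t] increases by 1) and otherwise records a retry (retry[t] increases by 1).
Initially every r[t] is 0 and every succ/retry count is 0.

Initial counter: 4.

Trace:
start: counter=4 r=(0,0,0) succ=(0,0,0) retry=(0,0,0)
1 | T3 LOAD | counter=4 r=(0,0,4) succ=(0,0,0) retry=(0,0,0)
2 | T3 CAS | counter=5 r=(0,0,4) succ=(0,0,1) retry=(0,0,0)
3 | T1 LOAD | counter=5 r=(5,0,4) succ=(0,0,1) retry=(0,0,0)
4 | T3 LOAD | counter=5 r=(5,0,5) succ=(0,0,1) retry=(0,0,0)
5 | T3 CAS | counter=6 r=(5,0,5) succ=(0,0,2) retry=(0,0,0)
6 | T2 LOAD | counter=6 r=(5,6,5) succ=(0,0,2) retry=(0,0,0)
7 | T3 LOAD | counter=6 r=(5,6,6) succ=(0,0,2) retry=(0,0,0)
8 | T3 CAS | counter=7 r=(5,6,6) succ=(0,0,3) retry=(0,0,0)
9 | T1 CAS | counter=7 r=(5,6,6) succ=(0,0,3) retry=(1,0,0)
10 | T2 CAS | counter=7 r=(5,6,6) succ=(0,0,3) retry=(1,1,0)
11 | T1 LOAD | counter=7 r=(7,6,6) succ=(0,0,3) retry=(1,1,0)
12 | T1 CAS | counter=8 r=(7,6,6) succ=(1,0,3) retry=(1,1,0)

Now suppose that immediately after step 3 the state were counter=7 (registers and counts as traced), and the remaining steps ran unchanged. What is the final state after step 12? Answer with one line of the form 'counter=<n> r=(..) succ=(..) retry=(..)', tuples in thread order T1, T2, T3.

state after step 3 := counter=7 r=(5,0,4) succ=(0,0,1) retry=(0,0,0)
4 | T3 LOAD | counter=7 r=(5,0,7) succ=(0,0,1) retry=(0,0,0)
5 | T3 CAS | counter=8 r=(5,0,7) succ=(0,0,2) retry=(0,0,0)
6 | T2 LOAD | counter=8 r=(5,8,7) succ=(0,0,2) retry=(0,0,0)
7 | T3 LOAD | counter=8 r=(5,8,8) succ=(0,0,2) retry=(0,0,0)
8 | T3 CAS | counter=9 r=(5,8,8) succ=(0,0,3) retry=(0,0,0)
9 | T1 CAS | counter=9 r=(5,8,8) succ=(0,0,3) retry=(1,0,0)
10 | T2 CAS | counter=9 r=(5,8,8) succ=(0,0,3) retry=(1,1,0)
11 | T1 LOAD | counter=9 r=(9,8,8) succ=(0,0,3) retry=(1,1,0)
12 | T1 CAS | counter=10 r=(9,8,8) succ=(1,0,3) retry=(1,1,0)

counter=10 r=(9,8,8) succ=(1,0,3) retry=(1,1,0)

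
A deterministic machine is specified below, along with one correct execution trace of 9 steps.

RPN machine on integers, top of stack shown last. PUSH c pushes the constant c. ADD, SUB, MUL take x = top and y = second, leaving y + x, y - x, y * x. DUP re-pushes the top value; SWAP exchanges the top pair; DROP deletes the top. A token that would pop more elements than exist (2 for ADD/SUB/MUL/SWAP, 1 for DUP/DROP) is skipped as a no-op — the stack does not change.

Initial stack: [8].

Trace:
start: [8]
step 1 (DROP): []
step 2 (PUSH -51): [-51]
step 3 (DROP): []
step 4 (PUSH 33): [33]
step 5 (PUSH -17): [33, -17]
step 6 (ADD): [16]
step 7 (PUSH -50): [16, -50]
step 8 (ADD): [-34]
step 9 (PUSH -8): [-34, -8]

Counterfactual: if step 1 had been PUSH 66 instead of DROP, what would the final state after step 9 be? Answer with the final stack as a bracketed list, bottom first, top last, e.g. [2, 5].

(re-executing from step 1 with the substitution; state before step 1: [8])
step 1 (PUSH 66): [8, 66]
step 2 (PUSH -51): [8, 66, -51]
step 3 (DROP): [8, 66]
step 4 (PUSH 33): [8, 66, 33]
step 5 (PUSH -17): [8, 66, 33, -17]
step 6 (ADD): [8, 66, 16]
step 7 (PUSH -50): [8, 66, 16, -50]
step 8 (ADD): [8, 66, -34]
step 9 (PUSH -8): [8, 66, -34, -8]

[8, 66, -34, -8]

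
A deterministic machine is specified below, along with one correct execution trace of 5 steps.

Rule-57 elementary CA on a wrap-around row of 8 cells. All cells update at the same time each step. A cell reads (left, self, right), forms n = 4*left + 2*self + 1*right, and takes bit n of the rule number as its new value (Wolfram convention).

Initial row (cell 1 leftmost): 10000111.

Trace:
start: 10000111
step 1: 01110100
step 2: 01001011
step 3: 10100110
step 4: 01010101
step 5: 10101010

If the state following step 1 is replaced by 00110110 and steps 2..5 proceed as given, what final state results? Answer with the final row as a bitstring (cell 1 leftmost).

state after step 1 := 00110110
step 2: 10101101
step 3: 01011011
step 4: 10110110
step 5: 01101101

01101101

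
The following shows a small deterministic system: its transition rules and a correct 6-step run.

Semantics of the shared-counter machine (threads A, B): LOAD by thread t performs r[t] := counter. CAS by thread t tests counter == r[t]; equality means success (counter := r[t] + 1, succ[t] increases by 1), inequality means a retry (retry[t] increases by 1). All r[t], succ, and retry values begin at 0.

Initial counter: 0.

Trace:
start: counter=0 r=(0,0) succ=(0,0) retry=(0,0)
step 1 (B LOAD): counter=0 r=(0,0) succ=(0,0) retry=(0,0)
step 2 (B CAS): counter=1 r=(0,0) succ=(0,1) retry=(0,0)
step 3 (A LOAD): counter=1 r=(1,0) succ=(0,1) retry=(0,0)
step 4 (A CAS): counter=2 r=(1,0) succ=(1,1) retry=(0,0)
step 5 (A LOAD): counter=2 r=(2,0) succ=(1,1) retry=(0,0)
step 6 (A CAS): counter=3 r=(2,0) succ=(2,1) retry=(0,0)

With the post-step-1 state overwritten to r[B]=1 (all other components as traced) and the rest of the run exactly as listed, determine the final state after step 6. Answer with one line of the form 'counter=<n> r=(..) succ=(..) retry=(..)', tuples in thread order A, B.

counter=2 r=(1,1) succ=(2,0) retry=(0,1)

state after step 1 := counter=0 r=(0,1) succ=(0,0) retry=(0,0)
step 2 (B CAS): counter=0 r=(0,1) succ=(0,0) retry=(0,1)
step 3 (A LOAD): counter=0 r=(0,1) succ=(0,0) retry=(0,1)
step 4 (A CAS): counter=1 r=(0,1) succ=(1,0) retry=(0,1)
step 5 (A LOAD): counter=1 r=(1,1) succ=(1,0) retry=(0,1)
step 6 (A CAS): counter=2 r=(1,1) succ=(2,0) retry=(0,1)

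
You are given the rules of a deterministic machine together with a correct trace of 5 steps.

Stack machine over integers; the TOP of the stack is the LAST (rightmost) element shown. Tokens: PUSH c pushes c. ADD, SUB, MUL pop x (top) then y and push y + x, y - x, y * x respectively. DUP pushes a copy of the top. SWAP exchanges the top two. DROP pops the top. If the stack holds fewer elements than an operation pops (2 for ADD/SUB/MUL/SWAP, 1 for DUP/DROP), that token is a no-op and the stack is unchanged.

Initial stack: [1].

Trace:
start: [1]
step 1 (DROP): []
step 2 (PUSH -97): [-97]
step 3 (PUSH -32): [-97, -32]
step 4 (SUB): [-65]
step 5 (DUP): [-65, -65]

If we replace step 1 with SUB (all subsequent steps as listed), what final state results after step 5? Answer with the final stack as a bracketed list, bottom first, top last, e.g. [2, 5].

(re-executing from step 1 with the substitution; state before step 1: [1])
step 1 (SUB): [1]
step 2 (PUSH -97): [1, -97]
step 3 (PUSH -32): [1, -97, -32]
step 4 (SUB): [1, -65]
step 5 (DUP): [1, -65, -65]

[1, -65, -65]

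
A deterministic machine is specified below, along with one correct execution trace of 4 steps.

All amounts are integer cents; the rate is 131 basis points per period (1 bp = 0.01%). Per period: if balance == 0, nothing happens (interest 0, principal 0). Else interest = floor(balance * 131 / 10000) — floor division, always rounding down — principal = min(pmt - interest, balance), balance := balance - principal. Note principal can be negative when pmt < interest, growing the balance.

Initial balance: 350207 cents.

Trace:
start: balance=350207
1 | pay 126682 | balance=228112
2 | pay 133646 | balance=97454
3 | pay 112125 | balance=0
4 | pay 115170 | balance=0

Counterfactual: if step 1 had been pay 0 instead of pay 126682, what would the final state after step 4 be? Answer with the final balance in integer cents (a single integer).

(re-executing from step 1 with the substitution; state before step 1: balance=350207)
1 | pay 0 | balance=354794
2 | pay 133646 | balance=225795
3 | pay 112125 | balance=116627
4 | pay 115170 | balance=2984

2984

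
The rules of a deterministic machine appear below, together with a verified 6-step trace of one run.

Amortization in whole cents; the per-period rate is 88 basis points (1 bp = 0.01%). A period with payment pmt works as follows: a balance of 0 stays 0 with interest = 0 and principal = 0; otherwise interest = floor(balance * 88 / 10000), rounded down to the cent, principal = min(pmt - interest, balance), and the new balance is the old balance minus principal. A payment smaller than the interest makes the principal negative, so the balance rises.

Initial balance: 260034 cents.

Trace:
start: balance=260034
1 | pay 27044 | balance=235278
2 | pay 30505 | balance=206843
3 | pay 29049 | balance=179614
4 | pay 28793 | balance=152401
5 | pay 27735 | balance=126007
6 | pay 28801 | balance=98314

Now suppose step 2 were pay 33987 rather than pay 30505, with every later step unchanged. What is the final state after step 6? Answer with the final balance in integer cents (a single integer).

(re-executing from step 2 with the substitution; state before step 2: balance=235278)
2 | pay 33987 | balance=203361
3 | pay 29049 | balance=176101
4 | pay 28793 | balance=148857
5 | pay 27735 | balance=122431
6 | pay 28801 | balance=94707

94707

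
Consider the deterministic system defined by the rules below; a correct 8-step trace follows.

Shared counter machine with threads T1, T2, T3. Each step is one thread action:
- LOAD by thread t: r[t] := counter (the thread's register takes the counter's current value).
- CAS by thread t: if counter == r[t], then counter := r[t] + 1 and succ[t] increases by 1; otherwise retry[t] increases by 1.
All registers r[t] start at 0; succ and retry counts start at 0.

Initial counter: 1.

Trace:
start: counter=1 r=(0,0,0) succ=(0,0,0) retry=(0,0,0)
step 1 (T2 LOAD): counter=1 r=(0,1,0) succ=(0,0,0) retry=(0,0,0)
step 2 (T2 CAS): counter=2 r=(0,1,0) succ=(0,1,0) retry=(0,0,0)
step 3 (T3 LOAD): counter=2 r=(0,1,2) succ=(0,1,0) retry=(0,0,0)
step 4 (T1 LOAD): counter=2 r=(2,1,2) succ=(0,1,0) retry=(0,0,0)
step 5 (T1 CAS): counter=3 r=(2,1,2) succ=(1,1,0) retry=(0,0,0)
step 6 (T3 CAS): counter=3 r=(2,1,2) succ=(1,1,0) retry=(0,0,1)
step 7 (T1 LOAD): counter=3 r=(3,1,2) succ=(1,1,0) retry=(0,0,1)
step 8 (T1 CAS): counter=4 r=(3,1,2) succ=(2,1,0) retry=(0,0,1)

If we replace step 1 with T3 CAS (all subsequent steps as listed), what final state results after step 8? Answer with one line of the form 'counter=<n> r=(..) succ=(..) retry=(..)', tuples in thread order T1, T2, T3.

(re-executing from step 1 with the substitution; state before step 1: counter=1 r=(0,0,0) succ=(0,0,0) retry=(0,0,0))
step 1 (T3 CAS): counter=1 r=(0,0,0) succ=(0,0,0) retry=(0,0,1)
step 2 (T2 CAS): counter=1 r=(0,0,0) succ=(0,0,0) retry=(0,1,1)
step 3 (T3 LOAD): counter=1 r=(0,0,1) succ=(0,0,0) retry=(0,1,1)
step 4 (T1 LOAD): counter=1 r=(1,0,1) succ=(0,0,0) retry=(0,1,1)
step 5 (T1 CAS): counter=2 r=(1,0,1) succ=(1,0,0) retry=(0,1,1)
step 6 (T3 CAS): counter=2 r=(1,0,1) succ=(1,0,0) retry=(0,1,2)
step 7 (T1 LOAD): counter=2 r=(2,0,1) succ=(1,0,0) retry=(0,1,2)
step 8 (T1 CAS): counter=3 r=(2,0,1) succ=(2,0,0) retry=(0,1,2)

counter=3 r=(2,0,1) succ=(2,0,0) retry=(0,1,2)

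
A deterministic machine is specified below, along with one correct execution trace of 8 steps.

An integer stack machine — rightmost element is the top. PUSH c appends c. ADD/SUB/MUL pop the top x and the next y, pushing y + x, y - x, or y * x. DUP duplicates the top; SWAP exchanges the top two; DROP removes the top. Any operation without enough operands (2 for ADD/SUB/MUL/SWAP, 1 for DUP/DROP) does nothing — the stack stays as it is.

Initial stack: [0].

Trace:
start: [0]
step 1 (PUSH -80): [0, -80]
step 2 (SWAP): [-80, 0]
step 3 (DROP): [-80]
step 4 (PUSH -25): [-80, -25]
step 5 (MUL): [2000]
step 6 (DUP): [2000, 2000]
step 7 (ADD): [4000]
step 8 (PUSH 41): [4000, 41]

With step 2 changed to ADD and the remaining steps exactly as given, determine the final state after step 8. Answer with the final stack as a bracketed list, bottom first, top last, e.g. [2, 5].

(re-executing from step 2 with the substitution; state before step 2: [0, -80])
step 2 (ADD): [-80]
step 3 (DROP): []
step 4 (PUSH -25): [-25]
step 5 (MUL): [-25]
step 6 (DUP): [-25, -25]
step 7 (ADD): [-50]
step 8 (PUSH 41): [-50, 41]

[-50, 41]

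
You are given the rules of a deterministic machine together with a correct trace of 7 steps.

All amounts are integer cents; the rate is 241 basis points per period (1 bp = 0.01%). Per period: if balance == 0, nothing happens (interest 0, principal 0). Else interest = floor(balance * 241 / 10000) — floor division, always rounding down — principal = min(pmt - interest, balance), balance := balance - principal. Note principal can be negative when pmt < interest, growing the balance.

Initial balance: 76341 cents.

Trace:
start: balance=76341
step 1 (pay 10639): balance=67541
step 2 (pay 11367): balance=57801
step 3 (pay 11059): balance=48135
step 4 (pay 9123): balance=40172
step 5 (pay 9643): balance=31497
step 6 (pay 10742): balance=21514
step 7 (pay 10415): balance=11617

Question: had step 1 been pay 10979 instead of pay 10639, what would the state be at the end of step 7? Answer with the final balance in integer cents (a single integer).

(re-executing from step 1 with the substitution; state before step 1: balance=76341)
step 1 (pay 10979): balance=67201
step 2 (pay 11367): balance=57453
step 3 (pay 11059): balance=47778
step 4 (pay 9123): balance=39806
step 5 (pay 9643): balance=31122
step 6 (pay 10742): balance=21130
step 7 (pay 10415): balance=11224

11224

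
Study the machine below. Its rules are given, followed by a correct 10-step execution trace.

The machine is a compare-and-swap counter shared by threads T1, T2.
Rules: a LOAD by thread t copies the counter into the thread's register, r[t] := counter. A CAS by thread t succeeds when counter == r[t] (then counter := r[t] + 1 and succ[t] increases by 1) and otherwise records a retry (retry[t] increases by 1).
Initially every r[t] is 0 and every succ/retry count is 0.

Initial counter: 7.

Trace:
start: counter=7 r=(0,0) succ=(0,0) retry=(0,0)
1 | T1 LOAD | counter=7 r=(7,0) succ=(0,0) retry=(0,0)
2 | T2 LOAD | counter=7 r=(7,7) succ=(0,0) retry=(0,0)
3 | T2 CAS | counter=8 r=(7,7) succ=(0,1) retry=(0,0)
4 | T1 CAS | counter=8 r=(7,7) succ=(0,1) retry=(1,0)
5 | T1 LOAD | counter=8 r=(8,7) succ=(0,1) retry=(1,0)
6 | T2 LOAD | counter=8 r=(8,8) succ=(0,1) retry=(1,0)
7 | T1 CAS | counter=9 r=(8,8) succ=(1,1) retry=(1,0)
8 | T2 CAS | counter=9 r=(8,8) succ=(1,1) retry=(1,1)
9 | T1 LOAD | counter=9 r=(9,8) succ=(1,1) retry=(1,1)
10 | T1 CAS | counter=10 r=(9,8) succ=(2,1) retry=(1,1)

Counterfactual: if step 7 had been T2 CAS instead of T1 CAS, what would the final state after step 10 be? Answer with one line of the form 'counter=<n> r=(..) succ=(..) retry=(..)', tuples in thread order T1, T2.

(re-executing from step 7 with the substitution; state before step 7: counter=8 r=(8,8) succ=(0,1) retry=(1,0))
7 | T2 CAS | counter=9 r=(8,8) succ=(0,2) retry=(1,0)
8 | T2 CAS | counter=9 r=(8,8) succ=(0,2) retry=(1,1)
9 | T1 LOAD | counter=9 r=(9,8) succ=(0,2) retry=(1,1)
10 | T1 CAS | counter=10 r=(9,8) succ=(1,2) retry=(1,1)

counter=10 r=(9,8) succ=(1,2) retry=(1,1)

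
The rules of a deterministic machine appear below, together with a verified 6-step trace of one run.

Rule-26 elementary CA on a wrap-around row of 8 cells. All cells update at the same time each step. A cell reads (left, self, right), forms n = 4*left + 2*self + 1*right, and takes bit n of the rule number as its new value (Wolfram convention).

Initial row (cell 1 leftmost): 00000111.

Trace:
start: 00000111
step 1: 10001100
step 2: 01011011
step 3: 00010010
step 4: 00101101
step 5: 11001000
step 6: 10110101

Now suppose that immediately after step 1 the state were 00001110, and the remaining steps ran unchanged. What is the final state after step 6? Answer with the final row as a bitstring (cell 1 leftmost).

state after step 1 := 00001110
step 2: 00011001
step 3: 10110110
step 4: 00100100
step 5: 01011010
step 6: 10010001

10010001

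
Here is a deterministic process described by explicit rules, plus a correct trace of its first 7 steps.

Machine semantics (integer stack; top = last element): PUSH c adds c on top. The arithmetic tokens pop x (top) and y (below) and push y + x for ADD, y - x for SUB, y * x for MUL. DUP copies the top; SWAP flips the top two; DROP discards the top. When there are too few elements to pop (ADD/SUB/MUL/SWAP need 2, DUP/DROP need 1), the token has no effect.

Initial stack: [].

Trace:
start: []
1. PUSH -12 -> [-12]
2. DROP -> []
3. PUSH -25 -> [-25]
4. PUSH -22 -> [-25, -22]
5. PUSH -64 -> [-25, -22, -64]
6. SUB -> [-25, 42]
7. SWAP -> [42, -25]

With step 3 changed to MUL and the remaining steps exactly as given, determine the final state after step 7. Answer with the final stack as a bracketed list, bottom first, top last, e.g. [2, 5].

[42]

(re-executing from step 3 with the substitution; state before step 3: [])
3. MUL -> []
4. PUSH -22 -> [-22]
5. PUSH -64 -> [-22, -64]
6. SUB -> [42]
7. SWAP -> [42]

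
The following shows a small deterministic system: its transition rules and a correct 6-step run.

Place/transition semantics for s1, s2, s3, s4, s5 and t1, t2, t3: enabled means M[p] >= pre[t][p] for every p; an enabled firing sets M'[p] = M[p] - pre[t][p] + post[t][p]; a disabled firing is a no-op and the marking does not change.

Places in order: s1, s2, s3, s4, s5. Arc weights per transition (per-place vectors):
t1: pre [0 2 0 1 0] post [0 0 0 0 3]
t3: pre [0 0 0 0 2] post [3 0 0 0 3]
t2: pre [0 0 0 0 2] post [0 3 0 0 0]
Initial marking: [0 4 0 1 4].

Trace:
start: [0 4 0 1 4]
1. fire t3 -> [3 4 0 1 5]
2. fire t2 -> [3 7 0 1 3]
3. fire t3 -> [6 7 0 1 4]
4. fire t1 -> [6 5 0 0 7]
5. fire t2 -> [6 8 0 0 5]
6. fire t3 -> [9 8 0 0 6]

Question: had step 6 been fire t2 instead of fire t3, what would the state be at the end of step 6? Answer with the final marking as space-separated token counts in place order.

(re-executing from step 6 with the substitution; state before step 6: [6 8 0 0 5])
6. fire t2 -> [6 11 0 0 3]

6 11 0 0 3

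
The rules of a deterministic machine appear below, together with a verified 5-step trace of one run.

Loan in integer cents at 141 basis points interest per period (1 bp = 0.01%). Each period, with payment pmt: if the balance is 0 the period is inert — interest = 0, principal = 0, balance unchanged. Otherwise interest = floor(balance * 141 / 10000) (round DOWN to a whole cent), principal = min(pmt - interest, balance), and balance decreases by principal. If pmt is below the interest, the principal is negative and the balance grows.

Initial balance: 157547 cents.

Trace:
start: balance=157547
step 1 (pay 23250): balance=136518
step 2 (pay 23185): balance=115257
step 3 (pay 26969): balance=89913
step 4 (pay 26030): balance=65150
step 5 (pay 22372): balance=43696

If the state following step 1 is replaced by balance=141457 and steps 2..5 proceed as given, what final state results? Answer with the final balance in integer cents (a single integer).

state after step 1 := balance=141457
step 2 (pay 23185): balance=120266
step 3 (pay 26969): balance=94992
step 4 (pay 26030): balance=70301
step 5 (pay 22372): balance=48920

48920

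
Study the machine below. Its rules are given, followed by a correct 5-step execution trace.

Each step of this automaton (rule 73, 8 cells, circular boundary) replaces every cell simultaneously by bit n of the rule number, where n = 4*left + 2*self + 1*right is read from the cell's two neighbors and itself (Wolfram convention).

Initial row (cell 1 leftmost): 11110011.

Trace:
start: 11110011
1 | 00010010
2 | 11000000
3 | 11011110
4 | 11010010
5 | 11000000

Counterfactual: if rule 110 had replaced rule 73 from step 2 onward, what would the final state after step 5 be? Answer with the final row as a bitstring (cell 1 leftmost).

11000111

(re-executing steps 2..5 under rule 110; state before step 2: 00010010)
2 | 00110110
3 | 01111110
4 | 11000010
5 | 11000111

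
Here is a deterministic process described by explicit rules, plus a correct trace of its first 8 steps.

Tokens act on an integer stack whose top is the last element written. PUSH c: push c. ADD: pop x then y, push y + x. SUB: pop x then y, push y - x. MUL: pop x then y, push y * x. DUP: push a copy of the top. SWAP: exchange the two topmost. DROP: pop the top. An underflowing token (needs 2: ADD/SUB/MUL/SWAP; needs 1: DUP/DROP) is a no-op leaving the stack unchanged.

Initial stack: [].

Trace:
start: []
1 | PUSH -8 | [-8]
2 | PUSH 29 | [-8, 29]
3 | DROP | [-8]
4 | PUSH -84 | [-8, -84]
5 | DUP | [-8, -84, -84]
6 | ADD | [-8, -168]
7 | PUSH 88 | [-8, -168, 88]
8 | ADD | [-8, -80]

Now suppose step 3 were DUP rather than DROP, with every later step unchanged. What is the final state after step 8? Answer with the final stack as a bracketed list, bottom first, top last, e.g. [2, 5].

(re-executing from step 3 with the substitution; state before step 3: [-8, 29])
3 | DUP | [-8, 29, 29]
4 | PUSH -84 | [-8, 29, 29, -84]
5 | DUP | [-8, 29, 29, -84, -84]
6 | ADD | [-8, 29, 29, -168]
7 | PUSH 88 | [-8, 29, 29, -168, 88]
8 | ADD | [-8, 29, 29, -80]

[-8, 29, 29, -80]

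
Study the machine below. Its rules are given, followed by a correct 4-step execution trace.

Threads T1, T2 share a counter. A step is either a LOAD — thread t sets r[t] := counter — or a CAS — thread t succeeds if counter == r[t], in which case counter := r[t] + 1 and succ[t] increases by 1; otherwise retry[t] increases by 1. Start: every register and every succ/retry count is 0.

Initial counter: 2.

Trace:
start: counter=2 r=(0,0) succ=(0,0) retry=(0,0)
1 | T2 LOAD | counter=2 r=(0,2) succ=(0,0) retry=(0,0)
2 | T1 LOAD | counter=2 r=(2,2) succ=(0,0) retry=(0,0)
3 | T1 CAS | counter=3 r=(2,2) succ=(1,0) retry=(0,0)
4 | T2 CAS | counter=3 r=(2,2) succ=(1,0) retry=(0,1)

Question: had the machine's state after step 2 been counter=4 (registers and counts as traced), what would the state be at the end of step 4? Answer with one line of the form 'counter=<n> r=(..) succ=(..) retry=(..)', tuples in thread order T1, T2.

counter=4 r=(2,2) succ=(0,0) retry=(1,1)

state after step 2 := counter=4 r=(2,2) succ=(0,0) retry=(0,0)
3 | T1 CAS | counter=4 r=(2,2) succ=(0,0) retry=(1,0)
4 | T2 CAS | counter=4 r=(2,2) succ=(0,0) retry=(1,1)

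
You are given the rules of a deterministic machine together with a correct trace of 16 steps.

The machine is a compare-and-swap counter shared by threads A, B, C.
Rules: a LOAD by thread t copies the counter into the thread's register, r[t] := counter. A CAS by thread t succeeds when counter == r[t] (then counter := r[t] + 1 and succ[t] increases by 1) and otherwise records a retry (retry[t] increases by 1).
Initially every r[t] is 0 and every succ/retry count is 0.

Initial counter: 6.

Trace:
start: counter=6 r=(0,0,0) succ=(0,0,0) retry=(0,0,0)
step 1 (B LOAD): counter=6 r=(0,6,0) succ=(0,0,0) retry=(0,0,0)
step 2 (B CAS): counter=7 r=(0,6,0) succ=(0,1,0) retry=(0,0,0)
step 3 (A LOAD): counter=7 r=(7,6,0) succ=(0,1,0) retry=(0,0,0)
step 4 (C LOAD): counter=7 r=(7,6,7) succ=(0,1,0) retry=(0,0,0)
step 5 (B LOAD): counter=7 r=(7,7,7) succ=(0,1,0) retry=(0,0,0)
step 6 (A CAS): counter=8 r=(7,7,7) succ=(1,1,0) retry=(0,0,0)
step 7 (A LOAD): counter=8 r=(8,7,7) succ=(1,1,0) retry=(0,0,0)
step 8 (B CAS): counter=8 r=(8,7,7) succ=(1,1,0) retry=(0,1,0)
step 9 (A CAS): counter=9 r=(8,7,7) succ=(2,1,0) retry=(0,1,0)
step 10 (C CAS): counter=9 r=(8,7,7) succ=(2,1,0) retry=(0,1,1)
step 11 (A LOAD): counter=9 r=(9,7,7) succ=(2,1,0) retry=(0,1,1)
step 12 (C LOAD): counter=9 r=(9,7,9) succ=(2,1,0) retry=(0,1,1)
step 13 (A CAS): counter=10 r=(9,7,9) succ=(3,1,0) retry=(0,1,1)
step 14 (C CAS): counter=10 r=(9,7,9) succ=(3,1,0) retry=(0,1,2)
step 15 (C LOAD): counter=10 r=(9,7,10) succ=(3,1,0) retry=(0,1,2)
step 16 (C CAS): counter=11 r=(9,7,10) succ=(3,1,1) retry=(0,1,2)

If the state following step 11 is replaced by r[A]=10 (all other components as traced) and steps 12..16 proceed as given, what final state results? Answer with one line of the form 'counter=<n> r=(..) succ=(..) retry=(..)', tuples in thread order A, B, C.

state after step 11 := counter=9 r=(10,7,7) succ=(2,1,0) retry=(0,1,1)
step 12 (C LOAD): counter=9 r=(10,7,9) succ=(2,1,0) retry=(0,1,1)
step 13 (A CAS): counter=9 r=(10,7,9) succ=(2,1,0) retry=(1,1,1)
step 14 (C CAS): counter=10 r=(10,7,9) succ=(2,1,1) retry=(1,1,1)
step 15 (C LOAD): counter=10 r=(10,7,10) succ=(2,1,1) retry=(1,1,1)
step 16 (C CAS): counter=11 r=(10,7,10) succ=(2,1,2) retry=(1,1,1)

counter=11 r=(10,7,10) succ=(2,1,2) retry=(1,1,1)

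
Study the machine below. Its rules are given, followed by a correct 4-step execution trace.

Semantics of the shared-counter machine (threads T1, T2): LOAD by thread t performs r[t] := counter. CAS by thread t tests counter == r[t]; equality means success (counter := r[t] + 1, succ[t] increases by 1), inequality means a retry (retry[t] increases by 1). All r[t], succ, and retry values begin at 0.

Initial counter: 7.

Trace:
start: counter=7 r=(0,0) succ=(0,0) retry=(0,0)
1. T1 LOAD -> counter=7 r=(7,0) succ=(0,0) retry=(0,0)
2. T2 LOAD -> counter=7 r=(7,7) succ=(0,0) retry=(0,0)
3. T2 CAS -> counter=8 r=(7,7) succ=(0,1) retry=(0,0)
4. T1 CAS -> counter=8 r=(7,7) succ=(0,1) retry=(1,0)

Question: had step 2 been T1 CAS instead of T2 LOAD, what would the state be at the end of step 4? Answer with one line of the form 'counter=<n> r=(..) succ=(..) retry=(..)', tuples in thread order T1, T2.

counter=8 r=(7,0) succ=(1,0) retry=(1,1)

(re-executing from step 2 with the substitution; state before step 2: counter=7 r=(7,0) succ=(0,0) retry=(0,0))
2. T1 CAS -> counter=8 r=(7,0) succ=(1,0) retry=(0,0)
3. T2 CAS -> counter=8 r=(7,0) succ=(1,0) retry=(0,1)
4. T1 CAS -> counter=8 r=(7,0) succ=(1,0) retry=(1,1)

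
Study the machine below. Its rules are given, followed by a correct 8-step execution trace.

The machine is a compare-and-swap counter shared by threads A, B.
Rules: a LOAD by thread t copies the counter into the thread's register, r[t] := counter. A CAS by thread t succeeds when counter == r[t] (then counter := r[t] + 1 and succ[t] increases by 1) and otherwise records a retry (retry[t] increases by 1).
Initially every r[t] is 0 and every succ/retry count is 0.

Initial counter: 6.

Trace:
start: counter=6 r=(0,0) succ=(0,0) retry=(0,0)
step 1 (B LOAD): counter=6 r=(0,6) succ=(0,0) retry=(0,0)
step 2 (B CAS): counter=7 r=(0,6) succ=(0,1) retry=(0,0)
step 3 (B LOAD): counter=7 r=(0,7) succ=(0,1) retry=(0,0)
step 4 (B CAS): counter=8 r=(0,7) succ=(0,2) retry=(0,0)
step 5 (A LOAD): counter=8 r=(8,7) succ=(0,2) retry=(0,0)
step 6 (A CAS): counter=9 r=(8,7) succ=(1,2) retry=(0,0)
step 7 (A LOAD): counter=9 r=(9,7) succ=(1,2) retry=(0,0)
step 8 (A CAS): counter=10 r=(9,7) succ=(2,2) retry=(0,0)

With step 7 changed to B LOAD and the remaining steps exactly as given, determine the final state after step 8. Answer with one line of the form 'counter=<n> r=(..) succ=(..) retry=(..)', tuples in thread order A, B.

(re-executing from step 7 with the substitution; state before step 7: counter=9 r=(8,7) succ=(1,2) retry=(0,0))
step 7 (B LOAD): counter=9 r=(8,9) succ=(1,2) retry=(0,0)
step 8 (A CAS): counter=9 r=(8,9) succ=(1,2) retry=(1,0)

counter=9 r=(8,9) succ=(1,2) retry=(1,0)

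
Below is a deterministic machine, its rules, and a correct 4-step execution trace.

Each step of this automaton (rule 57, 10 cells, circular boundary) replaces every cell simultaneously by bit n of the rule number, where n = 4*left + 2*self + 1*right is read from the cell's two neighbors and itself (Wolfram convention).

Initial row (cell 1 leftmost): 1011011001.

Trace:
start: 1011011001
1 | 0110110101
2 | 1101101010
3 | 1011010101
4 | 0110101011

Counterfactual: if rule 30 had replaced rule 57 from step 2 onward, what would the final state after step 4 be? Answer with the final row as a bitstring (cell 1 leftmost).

(re-executing steps 2..4 under rule 30; state before step 2: 0110110101)
2 | 0100100101
3 | 0111111101
4 | 0100000001

0100000001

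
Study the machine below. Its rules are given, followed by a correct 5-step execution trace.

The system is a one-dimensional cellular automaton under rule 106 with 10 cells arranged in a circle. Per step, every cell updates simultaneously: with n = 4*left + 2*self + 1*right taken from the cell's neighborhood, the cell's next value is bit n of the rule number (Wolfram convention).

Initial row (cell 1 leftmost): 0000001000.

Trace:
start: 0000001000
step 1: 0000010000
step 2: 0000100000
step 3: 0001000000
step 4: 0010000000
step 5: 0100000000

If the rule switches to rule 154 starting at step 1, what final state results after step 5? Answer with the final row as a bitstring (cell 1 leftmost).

0001000001

(re-executing steps 1..5 under rule 154; state before step 1: 0000001000)
step 1: 0000010100
step 2: 0000100010
step 3: 0001010101
step 4: 1010000000
step 5: 0001000001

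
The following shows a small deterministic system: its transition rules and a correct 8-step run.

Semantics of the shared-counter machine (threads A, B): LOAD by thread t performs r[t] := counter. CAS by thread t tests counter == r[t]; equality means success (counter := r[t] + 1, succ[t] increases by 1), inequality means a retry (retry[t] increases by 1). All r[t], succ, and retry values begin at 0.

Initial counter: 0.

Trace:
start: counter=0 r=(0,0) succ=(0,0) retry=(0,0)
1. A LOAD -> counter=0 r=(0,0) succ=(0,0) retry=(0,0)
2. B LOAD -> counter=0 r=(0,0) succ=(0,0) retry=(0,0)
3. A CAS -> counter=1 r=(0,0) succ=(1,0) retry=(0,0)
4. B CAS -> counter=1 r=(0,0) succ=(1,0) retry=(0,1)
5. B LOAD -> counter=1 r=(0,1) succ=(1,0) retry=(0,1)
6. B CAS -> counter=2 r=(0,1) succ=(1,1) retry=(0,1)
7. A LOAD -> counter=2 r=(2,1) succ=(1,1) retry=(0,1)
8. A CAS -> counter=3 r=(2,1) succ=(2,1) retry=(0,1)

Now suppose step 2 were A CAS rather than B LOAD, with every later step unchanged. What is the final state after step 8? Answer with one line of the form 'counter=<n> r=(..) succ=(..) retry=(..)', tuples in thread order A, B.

(re-executing from step 2 with the substitution; state before step 2: counter=0 r=(0,0) succ=(0,0) retry=(0,0))
2. A CAS -> counter=1 r=(0,0) succ=(1,0) retry=(0,0)
3. A CAS -> counter=1 r=(0,0) succ=(1,0) retry=(1,0)
4. B CAS -> counter=1 r=(0,0) succ=(1,0) retry=(1,1)
5. B LOAD -> counter=1 r=(0,1) succ=(1,0) retry=(1,1)
6. B CAS -> counter=2 r=(0,1) succ=(1,1) retry=(1,1)
7. A LOAD -> counter=2 r=(2,1) succ=(1,1) retry=(1,1)
8. A CAS -> counter=3 r=(2,1) succ=(2,1) retry=(1,1)

counter=3 r=(2,1) succ=(2,1) retry=(1,1)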